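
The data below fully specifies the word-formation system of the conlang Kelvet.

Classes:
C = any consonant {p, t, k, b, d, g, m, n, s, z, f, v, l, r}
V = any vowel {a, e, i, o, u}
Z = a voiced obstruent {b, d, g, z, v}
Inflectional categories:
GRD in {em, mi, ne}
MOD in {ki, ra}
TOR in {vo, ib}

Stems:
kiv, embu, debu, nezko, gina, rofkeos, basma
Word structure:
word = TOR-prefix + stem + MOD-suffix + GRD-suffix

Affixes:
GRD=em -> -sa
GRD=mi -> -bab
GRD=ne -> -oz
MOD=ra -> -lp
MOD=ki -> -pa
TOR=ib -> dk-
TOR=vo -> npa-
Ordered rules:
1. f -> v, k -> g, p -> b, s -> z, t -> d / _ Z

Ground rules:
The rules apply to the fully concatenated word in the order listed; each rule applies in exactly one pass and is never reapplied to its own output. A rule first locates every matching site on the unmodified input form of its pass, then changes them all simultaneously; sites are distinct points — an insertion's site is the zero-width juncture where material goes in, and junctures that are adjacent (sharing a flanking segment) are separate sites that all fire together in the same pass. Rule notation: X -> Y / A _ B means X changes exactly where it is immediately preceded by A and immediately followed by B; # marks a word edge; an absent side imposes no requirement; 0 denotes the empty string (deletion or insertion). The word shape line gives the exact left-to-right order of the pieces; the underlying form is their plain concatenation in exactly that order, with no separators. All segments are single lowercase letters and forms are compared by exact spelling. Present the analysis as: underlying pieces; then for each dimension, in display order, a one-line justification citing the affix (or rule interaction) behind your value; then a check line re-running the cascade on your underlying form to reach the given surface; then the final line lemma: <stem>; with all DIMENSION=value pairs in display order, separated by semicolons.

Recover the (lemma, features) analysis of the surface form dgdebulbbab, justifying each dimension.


underlying: dk-debu-lp-bab
GRD=mi - signalled by the affix -bab
MOD=ra - signalled by the affix -lp
TOR=ib - signalled by the affix dk-
check: dkdebulpbab -> dgdebulbbab
lemma: debu; GRD=mi; MOD=ra; TOR=ib


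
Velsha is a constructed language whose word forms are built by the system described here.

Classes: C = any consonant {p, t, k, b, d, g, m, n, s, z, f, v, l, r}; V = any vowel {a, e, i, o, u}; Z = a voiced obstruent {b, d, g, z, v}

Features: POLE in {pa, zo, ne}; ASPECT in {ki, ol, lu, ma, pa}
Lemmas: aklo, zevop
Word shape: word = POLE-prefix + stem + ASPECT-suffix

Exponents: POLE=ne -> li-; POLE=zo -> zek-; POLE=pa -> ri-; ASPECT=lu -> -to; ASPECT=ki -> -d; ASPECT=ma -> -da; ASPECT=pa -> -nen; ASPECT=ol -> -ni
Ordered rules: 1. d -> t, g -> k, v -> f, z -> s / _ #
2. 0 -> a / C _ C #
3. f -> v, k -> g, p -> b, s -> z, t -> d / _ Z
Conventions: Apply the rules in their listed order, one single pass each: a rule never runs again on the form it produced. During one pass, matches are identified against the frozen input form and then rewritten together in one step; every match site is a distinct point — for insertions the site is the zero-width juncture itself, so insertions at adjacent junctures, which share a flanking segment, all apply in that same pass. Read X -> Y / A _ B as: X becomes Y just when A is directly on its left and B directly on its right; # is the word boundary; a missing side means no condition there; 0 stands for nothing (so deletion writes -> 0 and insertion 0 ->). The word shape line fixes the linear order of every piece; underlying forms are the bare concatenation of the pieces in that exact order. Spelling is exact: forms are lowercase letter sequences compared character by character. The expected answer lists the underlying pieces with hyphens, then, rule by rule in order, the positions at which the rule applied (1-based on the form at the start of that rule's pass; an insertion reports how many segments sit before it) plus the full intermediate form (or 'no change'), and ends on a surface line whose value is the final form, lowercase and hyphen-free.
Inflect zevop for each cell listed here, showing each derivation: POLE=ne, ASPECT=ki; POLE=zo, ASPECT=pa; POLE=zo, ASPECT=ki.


cell POLE=ne, ASPECT=ki:
underlying: li-zevop-d
1. d -> t, g -> k, v -> f, z -> s / _ #: fires at position(s) 8: lizevopt
2. 0 -> a / C _ C #: inserts after position(s) 7: lizevopat
3. f -> v, k -> g, p -> b, s -> z, t -> d / _ Z: no change
surface: lizevopat

cell POLE=zo, ASPECT=pa:
underlying: zek-zevop-nen
1. d -> t, g -> k, v -> f, z -> s / _ #: no change
2. 0 -> a / C _ C #: no change
3. f -> v, k -> g, p -> b, s -> z, t -> d / _ Z: fires at position(s) 3: zegzevopnen
surface: zegzevopnen

cell POLE=zo, ASPECT=ki:
underlying: zek-zevop-d
1. d -> t, g -> k, v -> f, z -> s / _ #: fires at position(s) 9: zekzevopt
2. 0 -> a / C _ C #: inserts after position(s) 8: zekzevopat
3. f -> v, k -> g, p -> b, s -> z, t -> d / _ Z: fires at position(s) 3: zegzevopat
surface: zegzevopat


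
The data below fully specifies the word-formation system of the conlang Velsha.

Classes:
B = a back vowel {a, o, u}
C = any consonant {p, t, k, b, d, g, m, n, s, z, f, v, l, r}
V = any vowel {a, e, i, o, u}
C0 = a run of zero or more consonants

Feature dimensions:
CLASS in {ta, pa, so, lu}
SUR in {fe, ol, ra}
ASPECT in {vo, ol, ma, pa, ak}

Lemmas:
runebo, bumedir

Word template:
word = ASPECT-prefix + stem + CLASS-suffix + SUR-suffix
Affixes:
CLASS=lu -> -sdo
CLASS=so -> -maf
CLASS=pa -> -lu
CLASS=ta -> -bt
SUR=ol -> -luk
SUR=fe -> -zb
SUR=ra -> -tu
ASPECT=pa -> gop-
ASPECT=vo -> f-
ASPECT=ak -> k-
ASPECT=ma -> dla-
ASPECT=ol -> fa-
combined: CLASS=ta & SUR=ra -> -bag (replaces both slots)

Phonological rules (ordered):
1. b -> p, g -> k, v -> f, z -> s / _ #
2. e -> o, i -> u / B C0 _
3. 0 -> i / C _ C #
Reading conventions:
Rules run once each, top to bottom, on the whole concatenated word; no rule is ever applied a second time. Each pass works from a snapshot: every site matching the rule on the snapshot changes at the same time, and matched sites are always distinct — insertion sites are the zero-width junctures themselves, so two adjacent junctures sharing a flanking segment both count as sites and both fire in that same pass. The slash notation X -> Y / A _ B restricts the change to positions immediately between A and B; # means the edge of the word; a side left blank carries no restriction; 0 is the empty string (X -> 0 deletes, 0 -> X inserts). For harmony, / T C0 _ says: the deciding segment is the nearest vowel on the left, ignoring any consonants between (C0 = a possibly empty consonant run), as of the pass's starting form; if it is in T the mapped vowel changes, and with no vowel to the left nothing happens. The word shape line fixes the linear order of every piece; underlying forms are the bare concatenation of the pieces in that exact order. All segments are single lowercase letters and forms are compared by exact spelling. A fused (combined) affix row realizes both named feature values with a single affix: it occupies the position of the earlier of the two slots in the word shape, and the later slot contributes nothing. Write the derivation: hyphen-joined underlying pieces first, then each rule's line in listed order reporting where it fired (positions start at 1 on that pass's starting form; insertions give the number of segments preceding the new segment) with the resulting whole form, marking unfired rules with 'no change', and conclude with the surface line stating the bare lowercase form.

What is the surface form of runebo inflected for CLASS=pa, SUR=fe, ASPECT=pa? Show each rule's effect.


underlying: gop-runebo-lu-zb
1. b -> p, g -> k, v -> f, z -> s / _ #: fires at position(s) 13: gopruneboluzp
2. e -> o, i -> u / B C0 _: fires at position(s) 7: goprunoboluzp
3. 0 -> i / C _ C #: inserts after position(s) 12: goprunoboluzip
surface: goprunoboluzip


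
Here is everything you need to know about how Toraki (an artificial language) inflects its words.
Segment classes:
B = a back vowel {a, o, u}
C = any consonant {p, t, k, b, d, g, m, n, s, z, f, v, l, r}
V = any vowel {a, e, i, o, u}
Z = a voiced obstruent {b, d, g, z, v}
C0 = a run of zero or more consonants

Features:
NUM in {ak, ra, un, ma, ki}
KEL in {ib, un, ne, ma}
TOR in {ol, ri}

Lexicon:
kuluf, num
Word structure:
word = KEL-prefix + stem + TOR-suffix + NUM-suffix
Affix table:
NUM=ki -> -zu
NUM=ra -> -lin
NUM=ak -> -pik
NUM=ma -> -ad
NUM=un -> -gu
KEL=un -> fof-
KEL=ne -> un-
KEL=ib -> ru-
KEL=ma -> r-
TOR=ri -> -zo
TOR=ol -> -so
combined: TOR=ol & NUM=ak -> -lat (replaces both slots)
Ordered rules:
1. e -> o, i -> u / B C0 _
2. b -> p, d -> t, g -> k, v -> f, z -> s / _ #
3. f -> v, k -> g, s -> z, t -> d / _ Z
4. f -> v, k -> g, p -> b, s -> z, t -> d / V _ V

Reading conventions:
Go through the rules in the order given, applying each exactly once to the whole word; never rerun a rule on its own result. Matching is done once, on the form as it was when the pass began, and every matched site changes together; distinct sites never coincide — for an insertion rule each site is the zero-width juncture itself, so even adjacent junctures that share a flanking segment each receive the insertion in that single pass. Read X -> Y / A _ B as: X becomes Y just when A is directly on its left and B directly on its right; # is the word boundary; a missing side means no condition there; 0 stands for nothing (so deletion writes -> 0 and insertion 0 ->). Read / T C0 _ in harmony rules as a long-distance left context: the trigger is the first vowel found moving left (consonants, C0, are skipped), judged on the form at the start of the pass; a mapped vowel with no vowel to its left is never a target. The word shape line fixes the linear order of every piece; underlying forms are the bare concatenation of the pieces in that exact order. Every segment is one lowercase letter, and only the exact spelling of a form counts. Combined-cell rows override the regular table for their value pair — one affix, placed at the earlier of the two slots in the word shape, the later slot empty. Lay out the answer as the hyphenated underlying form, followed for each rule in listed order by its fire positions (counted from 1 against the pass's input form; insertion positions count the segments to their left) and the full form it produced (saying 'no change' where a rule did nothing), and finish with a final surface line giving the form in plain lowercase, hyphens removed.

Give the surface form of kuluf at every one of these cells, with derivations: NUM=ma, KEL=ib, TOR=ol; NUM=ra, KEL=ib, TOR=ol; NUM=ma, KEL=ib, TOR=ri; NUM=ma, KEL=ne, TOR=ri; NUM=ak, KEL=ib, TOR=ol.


cell NUM=ma, KEL=ib, TOR=ol:
underlying: ru-kuluf-so-ad
1. e -> o, i -> u / B C0 _: no change
2. b -> p, d -> t, g -> k, v -> f, z -> s / _ #: fires at position(s) 11: rukulufsoat
3. f -> v, k -> g, s -> z, t -> d / _ Z: no change
4. f -> v, k -> g, p -> b, s -> z, t -> d / V _ V: fires at position(s) 3: rugulufsoat
surface: rugulufsoat

cell NUM=ra, KEL=ib, TOR=ol:
underlying: ru-kuluf-so-lin
1. e -> o, i -> u / B C0 _: fires at position(s) 11: rukulufsolun
2. b -> p, d -> t, g -> k, v -> f, z -> s / _ #: no change
3. f -> v, k -> g, s -> z, t -> d / _ Z: no change
4. f -> v, k -> g, p -> b, s -> z, t -> d / V _ V: fires at position(s) 3: rugulufsolun
surface: rugulufsolun

cell NUM=ma, KEL=ib, TOR=ri:
underlying: ru-kuluf-zo-ad
1. e -> o, i -> u / B C0 _: no change
2. b -> p, d -> t, g -> k, v -> f, z -> s / _ #: fires at position(s) 11: rukulufzoat
3. f -> v, k -> g, s -> z, t -> d / _ Z: fires at position(s) 7: rukuluvzoat
4. f -> v, k -> g, p -> b, s -> z, t -> d / V _ V: fires at position(s) 3: ruguluvzoat
surface: ruguluvzoat

cell NUM=ma, KEL=ne, TOR=ri:
underlying: un-kuluf-zo-ad
1. e -> o, i -> u / B C0 _: no change
2. b -> p, d -> t, g -> k, v -> f, z -> s / _ #: fires at position(s) 11: unkulufzoat
3. f -> v, k -> g, s -> z, t -> d / _ Z: fires at position(s) 7: unkuluvzoat
4. f -> v, k -> g, p -> b, s -> z, t -> d / V _ V: no change
surface: unkuluvzoat

cell NUM=ak, KEL=ib, TOR=ol:
underlying: ru-kuluf-lat
1. e -> o, i -> u / B C0 _: no change
2. b -> p, d -> t, g -> k, v -> f, z -> s / _ #: no change
3. f -> v, k -> g, s -> z, t -> d / _ Z: no change
4. f -> v, k -> g, p -> b, s -> z, t -> d / V _ V: fires at position(s) 3: ruguluflat
surface: ruguluflat


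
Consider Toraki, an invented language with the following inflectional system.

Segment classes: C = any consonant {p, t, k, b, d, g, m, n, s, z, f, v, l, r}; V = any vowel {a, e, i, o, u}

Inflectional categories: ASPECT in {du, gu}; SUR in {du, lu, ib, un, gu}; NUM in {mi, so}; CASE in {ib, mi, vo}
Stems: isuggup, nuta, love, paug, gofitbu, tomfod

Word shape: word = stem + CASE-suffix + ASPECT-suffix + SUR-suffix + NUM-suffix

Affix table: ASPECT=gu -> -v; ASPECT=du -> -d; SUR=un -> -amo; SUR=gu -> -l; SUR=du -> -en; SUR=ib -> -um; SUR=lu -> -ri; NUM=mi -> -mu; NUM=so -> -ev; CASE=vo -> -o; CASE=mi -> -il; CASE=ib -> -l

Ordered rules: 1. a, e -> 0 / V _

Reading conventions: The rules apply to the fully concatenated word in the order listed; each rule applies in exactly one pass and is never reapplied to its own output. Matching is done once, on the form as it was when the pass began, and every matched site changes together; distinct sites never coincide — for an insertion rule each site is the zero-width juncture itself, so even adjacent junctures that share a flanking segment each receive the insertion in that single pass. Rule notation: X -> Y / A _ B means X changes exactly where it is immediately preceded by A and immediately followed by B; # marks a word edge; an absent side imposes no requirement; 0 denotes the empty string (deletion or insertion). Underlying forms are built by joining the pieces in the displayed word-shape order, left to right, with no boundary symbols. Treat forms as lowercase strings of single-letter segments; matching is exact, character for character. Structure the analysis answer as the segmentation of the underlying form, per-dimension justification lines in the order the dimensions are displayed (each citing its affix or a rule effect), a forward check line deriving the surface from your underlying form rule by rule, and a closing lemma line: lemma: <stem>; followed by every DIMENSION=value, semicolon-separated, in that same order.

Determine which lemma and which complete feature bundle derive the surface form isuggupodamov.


underlying: isuggup-o-d-amo-ev
ASPECT=du - signalled by the affix -d
SUR=un - signalled by the affix -amo
NUM=so - signalled by the affix -ev
CASE=vo - signalled by the affix -o
check: isuggupodamoev -> isuggupodamov
lemma: isuggup; ASPECT=du; SUR=un; NUM=so; CASE=vo


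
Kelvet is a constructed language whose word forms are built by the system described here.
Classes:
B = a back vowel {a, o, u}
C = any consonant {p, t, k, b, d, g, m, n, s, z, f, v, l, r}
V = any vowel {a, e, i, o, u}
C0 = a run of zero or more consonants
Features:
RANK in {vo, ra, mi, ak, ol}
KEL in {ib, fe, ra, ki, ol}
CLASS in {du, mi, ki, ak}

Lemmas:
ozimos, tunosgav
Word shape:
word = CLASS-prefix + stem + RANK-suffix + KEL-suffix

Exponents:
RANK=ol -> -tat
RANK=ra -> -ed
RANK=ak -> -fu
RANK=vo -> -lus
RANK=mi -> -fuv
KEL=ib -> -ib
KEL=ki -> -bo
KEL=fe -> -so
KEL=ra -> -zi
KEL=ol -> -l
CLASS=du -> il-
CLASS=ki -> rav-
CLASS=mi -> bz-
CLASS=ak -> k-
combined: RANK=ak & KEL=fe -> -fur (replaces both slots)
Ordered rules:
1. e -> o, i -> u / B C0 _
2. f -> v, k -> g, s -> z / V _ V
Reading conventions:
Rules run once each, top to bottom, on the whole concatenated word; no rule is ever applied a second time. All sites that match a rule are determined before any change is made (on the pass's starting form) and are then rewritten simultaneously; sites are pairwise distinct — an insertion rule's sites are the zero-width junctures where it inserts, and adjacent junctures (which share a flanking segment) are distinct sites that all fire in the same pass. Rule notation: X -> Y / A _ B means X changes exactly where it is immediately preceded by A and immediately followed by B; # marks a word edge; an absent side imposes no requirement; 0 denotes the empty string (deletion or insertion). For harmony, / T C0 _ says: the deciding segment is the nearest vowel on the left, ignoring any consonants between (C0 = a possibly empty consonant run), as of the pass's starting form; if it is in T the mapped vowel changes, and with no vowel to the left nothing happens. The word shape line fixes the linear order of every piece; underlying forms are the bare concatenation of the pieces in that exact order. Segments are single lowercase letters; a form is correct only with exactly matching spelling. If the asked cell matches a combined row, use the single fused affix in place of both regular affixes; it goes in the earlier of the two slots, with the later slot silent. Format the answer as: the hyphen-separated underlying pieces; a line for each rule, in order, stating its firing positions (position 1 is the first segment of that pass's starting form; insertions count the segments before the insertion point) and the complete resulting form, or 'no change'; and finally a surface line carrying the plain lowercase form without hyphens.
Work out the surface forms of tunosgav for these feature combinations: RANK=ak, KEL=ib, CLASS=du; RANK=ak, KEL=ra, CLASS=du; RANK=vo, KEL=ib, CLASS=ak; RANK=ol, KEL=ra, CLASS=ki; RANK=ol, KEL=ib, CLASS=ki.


cell RANK=ak, KEL=ib, CLASS=du:
underlying: il-tunosgav-fu-ib
1. e -> o, i -> u / B C0 _: fires at position(s) 13: iltunosgavfuub
2. f -> v, k -> g, s -> z / V _ V: no change
surface: iltunosgavfuub

cell RANK=ak, KEL=ra, CLASS=du:
underlying: il-tunosgav-fu-zi
1. e -> o, i -> u / B C0 _: fires at position(s) 14: iltunosgavfuzu
2. f -> v, k -> g, s -> z / V _ V: no change
surface: iltunosgavfuzu

cell RANK=vo, KEL=ib, CLASS=ak:
underlying: k-tunosgav-lus-ib
1. e -> o, i -> u / B C0 _: fires at position(s) 13: ktunosgavlusub
2. f -> v, k -> g, s -> z / V _ V: fires at position(s) 12: ktunosgavluzub
surface: ktunosgavluzub

cell RANK=ol, KEL=ra, CLASS=ki:
underlying: rav-tunosgav-tat-zi
1. e -> o, i -> u / B C0 _: fires at position(s) 16: ravtunosgavtatzu
2. f -> v, k -> g, s -> z / V _ V: no change
surface: ravtunosgavtatzu

cell RANK=ol, KEL=ib, CLASS=ki:
underlying: rav-tunosgav-tat-ib
1. e -> o, i -> u / B C0 _: fires at position(s) 15: ravtunosgavtatub
2. f -> v, k -> g, s -> z / V _ V: no change
surface: ravtunosgavtatub


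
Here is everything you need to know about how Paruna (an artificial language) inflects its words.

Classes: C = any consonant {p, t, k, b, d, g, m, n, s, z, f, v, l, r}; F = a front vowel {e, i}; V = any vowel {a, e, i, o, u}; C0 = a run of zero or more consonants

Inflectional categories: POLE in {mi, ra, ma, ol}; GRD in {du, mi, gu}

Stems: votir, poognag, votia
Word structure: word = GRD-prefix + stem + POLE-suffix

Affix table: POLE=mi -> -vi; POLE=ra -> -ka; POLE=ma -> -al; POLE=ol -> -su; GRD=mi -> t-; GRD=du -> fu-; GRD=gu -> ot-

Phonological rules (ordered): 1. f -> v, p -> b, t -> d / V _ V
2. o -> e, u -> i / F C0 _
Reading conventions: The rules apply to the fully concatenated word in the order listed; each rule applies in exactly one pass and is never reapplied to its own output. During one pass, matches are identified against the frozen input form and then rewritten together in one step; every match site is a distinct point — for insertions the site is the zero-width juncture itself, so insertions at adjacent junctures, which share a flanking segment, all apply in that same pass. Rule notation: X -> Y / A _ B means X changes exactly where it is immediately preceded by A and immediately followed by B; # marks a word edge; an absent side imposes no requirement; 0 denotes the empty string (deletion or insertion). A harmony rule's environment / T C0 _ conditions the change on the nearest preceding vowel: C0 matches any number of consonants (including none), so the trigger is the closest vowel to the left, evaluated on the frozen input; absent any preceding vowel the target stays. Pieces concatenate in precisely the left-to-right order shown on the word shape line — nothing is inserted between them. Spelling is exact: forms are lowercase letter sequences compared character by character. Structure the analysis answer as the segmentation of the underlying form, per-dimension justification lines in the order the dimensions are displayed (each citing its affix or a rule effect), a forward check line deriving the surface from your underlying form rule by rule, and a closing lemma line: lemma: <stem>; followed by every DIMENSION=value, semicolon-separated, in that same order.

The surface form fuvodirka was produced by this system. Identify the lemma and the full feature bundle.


underlying: fu-votir-ka
POLE=ra - signalled by the affix -ka
GRD=du - signalled by the affix fu-
check: fuvotirka -> fuvodirka -> fuvodirka
lemma: votir; POLE=ra; GRD=du


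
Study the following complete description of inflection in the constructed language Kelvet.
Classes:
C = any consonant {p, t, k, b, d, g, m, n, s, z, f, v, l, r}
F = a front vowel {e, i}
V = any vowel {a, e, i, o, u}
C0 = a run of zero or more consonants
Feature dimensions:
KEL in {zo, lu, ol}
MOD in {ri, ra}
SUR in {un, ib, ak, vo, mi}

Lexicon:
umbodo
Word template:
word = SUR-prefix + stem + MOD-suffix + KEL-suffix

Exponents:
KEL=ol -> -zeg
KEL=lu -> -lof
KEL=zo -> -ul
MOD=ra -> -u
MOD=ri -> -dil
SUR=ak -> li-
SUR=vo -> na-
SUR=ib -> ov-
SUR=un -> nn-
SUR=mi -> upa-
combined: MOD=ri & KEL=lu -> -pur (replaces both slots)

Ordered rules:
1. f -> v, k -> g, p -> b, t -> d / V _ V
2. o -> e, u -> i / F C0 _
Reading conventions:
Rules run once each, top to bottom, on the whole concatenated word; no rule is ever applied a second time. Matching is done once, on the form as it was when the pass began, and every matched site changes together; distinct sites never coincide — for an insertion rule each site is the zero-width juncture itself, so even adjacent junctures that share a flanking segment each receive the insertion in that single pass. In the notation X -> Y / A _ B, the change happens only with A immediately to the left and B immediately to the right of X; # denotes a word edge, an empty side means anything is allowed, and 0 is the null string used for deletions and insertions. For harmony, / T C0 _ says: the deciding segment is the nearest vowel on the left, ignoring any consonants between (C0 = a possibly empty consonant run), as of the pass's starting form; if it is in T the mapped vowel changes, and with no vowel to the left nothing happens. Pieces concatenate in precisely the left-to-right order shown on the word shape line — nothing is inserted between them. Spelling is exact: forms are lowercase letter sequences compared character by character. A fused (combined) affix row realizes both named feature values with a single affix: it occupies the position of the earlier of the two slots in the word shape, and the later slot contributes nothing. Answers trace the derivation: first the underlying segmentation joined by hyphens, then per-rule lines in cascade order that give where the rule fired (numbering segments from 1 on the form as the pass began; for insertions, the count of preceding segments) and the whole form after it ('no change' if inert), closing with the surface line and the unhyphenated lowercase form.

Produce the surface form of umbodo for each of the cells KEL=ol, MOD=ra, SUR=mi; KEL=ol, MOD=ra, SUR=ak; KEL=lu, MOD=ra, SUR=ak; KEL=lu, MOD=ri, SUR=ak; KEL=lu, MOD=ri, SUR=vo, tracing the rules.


cell KEL=ol, MOD=ra, SUR=mi:
underlying: upa-umbodo-u-zeg
1. f -> v, k -> g, p -> b, t -> d / V _ V: fires at position(s) 2: ubaumbodouzeg
2. o -> e, u -> i / F C0 _: no change
surface: ubaumbodouzeg

cell KEL=ol, MOD=ra, SUR=ak:
underlying: li-umbodo-u-zeg
1. f -> v, k -> g, p -> b, t -> d / V _ V: no change
2. o -> e, u -> i / F C0 _: fires at position(s) 3: liimbodouzeg
surface: liimbodouzeg

cell KEL=lu, MOD=ra, SUR=ak:
underlying: li-umbodo-u-lof
1. f -> v, k -> g, p -> b, t -> d / V _ V: no change
2. o -> e, u -> i / F C0 _: fires at position(s) 3: liimbodoulof
surface: liimbodoulof

cell KEL=lu, MOD=ri, SUR=ak:
underlying: li-umbodo-pur
1. f -> v, k -> g, p -> b, t -> d / V _ V: fires at position(s) 9: liumbodobur
2. o -> e, u -> i / F C0 _: fires at position(s) 3: liimbodobur
surface: liimbodobur

cell KEL=lu, MOD=ri, SUR=vo:
underlying: na-umbodo-pur
1. f -> v, k -> g, p -> b, t -> d / V _ V: fires at position(s) 9: naumbodobur
2. o -> e, u -> i / F C0 _: no change
surface: naumbodobur


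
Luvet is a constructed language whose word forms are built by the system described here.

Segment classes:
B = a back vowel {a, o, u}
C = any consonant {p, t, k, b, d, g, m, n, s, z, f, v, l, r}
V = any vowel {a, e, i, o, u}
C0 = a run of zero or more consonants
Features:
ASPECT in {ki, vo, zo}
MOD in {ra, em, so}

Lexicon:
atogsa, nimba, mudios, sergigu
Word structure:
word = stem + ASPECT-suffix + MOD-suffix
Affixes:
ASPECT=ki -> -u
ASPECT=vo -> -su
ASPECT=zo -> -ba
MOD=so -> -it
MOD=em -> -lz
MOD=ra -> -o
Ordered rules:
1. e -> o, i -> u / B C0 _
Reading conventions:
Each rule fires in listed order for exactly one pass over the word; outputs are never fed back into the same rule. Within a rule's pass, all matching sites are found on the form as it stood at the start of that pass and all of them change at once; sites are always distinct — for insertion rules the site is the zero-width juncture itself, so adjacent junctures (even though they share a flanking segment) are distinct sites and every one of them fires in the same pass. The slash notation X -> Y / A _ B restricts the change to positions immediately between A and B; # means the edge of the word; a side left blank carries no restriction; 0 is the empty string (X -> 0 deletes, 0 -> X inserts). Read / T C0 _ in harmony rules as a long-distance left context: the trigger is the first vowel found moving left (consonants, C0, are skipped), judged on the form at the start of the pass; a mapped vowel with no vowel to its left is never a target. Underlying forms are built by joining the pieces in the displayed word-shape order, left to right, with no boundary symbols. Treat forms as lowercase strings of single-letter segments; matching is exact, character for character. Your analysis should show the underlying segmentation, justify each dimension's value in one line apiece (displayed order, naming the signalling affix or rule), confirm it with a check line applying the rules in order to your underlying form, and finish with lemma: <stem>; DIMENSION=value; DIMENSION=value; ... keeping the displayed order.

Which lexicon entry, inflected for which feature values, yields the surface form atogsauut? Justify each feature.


underlying: atogsa-u-it
ASPECT=ki - signalled by the affix -u
MOD=so - signalled by the affix -it
check: atogsauit -> atogsauut
lemma: atogsa; ASPECT=ki; MOD=so


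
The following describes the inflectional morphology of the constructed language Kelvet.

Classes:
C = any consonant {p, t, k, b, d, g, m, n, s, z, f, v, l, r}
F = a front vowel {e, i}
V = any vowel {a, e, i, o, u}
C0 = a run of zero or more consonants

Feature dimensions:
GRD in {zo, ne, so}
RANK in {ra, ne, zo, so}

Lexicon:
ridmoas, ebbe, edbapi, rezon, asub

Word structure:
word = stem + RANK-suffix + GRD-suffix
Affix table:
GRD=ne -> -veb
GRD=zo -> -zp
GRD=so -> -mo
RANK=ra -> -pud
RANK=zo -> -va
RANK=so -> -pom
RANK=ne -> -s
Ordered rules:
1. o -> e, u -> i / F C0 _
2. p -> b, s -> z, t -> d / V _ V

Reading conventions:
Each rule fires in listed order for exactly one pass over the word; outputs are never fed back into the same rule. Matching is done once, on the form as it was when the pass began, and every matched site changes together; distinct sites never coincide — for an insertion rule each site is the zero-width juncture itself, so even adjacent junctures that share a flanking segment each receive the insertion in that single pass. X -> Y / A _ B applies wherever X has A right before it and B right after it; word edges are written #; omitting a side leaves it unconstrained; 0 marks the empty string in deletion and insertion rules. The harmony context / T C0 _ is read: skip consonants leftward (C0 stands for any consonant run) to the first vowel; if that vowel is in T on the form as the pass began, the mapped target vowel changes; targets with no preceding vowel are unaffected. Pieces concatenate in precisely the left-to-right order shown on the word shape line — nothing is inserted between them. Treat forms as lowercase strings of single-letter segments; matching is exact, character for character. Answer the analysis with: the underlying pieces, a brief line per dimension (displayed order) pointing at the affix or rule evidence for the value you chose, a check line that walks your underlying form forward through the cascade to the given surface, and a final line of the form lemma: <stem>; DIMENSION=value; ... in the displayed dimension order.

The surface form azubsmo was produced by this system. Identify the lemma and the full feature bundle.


underlying: asub-s-mo
GRD=so - signalled by the affix -mo
RANK=ne - signalled by the affix -s
check: asubsmo -> asubsmo -> azubsmo
lemma: asub; GRD=so; RANK=ne


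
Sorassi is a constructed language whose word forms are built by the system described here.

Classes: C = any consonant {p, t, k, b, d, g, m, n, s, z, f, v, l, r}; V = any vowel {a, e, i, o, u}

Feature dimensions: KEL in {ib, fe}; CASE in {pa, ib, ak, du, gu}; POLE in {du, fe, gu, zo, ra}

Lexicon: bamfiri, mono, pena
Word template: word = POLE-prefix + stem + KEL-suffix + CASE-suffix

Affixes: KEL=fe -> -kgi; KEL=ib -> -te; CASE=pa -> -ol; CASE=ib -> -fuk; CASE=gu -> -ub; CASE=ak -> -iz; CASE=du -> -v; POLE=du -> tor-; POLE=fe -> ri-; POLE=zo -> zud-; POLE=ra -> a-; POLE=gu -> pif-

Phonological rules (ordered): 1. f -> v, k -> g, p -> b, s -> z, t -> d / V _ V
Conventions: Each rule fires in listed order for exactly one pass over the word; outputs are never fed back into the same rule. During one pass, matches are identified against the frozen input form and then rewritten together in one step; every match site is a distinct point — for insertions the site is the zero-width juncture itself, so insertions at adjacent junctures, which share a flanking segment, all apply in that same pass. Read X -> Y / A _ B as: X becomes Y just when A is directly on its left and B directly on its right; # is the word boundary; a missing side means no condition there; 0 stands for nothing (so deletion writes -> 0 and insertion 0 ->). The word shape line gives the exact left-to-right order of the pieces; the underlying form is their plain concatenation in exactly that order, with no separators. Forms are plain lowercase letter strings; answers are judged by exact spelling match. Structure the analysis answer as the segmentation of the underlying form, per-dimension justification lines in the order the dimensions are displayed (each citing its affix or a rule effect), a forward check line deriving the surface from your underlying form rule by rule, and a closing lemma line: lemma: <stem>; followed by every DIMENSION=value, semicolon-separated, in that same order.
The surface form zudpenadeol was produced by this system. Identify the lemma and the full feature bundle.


underlying: zud-pena-te-ol
KEL=ib - signalled by the affix -te
CASE=pa - signalled by the affix -ol
POLE=zo - signalled by the affix zud-
check: zudpenateol -> zudpenadeol
lemma: pena; KEL=ib; CASE=pa; POLE=zo


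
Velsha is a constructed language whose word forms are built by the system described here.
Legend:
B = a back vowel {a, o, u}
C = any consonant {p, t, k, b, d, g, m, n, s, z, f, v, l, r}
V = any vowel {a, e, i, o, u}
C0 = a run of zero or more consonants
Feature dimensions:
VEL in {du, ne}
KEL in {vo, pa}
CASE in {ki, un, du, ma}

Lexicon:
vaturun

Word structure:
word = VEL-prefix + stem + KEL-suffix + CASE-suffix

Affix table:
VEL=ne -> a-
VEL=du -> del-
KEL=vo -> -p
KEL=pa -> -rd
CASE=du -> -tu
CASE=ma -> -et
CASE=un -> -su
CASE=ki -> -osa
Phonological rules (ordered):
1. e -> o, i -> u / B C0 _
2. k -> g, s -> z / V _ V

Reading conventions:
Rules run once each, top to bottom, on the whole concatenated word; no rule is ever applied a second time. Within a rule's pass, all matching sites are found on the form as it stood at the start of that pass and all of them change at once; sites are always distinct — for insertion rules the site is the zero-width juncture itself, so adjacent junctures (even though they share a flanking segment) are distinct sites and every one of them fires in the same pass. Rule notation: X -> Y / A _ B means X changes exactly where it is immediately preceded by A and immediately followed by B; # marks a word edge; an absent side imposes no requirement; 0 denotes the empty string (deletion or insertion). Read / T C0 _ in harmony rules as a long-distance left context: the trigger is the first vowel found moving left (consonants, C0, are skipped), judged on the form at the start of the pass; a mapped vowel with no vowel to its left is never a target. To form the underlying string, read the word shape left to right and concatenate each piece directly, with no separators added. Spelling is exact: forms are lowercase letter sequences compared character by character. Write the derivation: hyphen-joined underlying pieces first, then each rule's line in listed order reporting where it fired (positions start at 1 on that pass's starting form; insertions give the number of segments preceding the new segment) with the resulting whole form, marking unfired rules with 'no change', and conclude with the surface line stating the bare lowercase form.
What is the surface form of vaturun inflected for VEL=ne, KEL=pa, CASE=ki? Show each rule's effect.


underlying: a-vaturun-rd-osa
1. e -> o, i -> u / B C0 _: no change
2. k -> g, s -> z / V _ V: fires at position(s) 12: avaturunrdoza
surface: avaturunrdoza


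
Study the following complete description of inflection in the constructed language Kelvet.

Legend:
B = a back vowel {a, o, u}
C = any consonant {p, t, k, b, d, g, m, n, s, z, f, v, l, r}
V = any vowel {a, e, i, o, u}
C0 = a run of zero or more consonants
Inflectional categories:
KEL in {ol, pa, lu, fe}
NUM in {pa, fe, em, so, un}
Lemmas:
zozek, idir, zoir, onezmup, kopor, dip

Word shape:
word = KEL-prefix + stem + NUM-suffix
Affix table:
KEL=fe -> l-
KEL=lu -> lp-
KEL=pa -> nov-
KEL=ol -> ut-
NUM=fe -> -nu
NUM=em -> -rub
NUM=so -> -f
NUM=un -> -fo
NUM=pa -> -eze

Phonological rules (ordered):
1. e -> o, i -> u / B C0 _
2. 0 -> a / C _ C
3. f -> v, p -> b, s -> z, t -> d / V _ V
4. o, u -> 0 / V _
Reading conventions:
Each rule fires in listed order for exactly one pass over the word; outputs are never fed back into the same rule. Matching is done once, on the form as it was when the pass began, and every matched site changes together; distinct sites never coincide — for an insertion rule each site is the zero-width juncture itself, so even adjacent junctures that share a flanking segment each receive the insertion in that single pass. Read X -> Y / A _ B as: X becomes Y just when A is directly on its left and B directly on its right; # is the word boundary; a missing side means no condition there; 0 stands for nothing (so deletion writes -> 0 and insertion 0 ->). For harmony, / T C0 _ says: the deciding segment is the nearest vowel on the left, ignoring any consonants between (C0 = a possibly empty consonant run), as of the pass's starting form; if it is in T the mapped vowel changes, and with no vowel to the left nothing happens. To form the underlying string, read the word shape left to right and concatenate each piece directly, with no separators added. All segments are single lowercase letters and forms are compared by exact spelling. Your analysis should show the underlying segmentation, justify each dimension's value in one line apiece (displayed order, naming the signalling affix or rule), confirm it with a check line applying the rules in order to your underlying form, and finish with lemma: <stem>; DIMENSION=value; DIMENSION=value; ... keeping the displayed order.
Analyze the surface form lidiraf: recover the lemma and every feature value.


underlying: l-idir-f
KEL=fe - signalled by the affix l-
NUM=so - signalled by the affix -f
check: lidirf -> lidirf -> lidiraf -> lidiraf -> lidiraf
lemma: idir; KEL=fe; NUM=so


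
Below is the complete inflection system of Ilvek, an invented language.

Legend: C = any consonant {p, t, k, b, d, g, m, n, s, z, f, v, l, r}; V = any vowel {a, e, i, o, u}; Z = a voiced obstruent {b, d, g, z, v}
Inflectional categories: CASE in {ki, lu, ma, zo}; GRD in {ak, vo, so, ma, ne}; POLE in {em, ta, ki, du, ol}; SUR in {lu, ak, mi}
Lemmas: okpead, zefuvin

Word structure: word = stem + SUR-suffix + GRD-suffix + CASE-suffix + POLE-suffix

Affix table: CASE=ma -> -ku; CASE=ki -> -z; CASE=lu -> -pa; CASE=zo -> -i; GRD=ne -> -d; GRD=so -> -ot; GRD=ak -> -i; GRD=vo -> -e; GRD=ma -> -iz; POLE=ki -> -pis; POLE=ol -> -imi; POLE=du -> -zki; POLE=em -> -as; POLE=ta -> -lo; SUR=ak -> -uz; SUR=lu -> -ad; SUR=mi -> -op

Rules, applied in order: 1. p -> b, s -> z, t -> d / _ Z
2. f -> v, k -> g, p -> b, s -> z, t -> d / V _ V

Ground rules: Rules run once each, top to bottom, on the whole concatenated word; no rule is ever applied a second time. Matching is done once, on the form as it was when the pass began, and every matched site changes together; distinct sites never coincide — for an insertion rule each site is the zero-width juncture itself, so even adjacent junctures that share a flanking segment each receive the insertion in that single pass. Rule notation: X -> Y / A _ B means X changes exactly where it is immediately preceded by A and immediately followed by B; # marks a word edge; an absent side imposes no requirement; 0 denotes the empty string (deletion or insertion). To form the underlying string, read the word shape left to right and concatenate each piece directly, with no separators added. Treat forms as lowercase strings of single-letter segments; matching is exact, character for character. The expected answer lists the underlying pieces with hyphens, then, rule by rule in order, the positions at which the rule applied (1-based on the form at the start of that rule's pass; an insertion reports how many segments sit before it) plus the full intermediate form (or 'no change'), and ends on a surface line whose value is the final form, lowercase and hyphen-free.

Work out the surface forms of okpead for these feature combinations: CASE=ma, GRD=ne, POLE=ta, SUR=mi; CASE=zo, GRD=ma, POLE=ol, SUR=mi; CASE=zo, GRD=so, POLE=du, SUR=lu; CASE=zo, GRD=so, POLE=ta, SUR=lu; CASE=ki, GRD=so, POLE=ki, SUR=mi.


cell CASE=ma, GRD=ne, POLE=ta, SUR=mi:
underlying: okpead-op-d-ku-lo
1. p -> b, s -> z, t -> d / _ Z: fires at position(s) 8: okpeadobdkulo
2. f -> v, k -> g, p -> b, s -> z, t -> d / V _ V: no change
surface: okpeadobdkulo

cell CASE=zo, GRD=ma, POLE=ol, SUR=mi:
underlying: okpead-op-iz-i-imi
1. p -> b, s -> z, t -> d / _ Z: no change
2. f -> v, k -> g, p -> b, s -> z, t -> d / V _ V: fires at position(s) 8: okpeadobiziimi
surface: okpeadobiziimi

cell CASE=zo, GRD=so, POLE=du, SUR=lu:
underlying: okpead-ad-ot-i-zki
1. p -> b, s -> z, t -> d / _ Z: no change
2. f -> v, k -> g, p -> b, s -> z, t -> d / V _ V: fires at position(s) 10: okpeadadodizki
surface: okpeadadodizki

cell CASE=zo, GRD=so, POLE=ta, SUR=lu:
underlying: okpead-ad-ot-i-lo
1. p -> b, s -> z, t -> d / _ Z: no change
2. f -> v, k -> g, p -> b, s -> z, t -> d / V _ V: fires at position(s) 10: okpeadadodilo
surface: okpeadadodilo

cell CASE=ki, GRD=so, POLE=ki, SUR=mi:
underlying: okpead-op-ot-z-pis
1. p -> b, s -> z, t -> d / _ Z: fires at position(s) 10: okpeadopodzpis
2. f -> v, k -> g, p -> b, s -> z, t -> d / V _ V: fires at position(s) 8: okpeadobodzpis
surface: okpeadobodzpis


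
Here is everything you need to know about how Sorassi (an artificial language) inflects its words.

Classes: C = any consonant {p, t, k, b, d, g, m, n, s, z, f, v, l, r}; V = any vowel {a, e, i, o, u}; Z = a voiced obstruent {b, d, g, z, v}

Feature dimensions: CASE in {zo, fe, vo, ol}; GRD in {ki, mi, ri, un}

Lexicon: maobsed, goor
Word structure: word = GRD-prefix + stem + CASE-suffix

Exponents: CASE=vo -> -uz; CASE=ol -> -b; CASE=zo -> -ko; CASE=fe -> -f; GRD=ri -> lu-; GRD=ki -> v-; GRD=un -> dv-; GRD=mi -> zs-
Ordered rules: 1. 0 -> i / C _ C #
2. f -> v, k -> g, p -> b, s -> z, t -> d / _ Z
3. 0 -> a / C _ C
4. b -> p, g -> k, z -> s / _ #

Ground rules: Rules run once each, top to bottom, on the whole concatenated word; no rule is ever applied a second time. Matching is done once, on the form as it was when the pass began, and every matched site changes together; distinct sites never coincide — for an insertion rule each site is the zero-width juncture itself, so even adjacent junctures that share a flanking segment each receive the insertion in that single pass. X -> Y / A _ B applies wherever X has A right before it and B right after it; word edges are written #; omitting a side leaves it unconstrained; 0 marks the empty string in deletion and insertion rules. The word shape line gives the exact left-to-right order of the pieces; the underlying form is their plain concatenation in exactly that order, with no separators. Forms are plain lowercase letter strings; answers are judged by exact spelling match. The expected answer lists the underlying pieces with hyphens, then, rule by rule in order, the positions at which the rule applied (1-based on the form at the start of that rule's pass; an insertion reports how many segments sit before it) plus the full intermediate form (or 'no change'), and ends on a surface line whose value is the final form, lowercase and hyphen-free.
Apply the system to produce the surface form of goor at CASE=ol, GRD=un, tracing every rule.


underlying: dv-goor-b
1. 0 -> i / C _ C #: inserts after position(s) 6: dvgoorib
2. f -> v, k -> g, p -> b, s -> z, t -> d / _ Z: no change
3. 0 -> a / C _ C: inserts after position(s) 1, 2: davagoorib
4. b -> p, g -> k, z -> s / _ #: fires at position(s) 10: davagoorip
surface: davagoorip
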